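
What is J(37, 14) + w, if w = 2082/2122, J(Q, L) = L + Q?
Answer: 55152/1061 ≈ 51.981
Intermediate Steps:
w = 1041/1061 (w = 2082*(1/2122) = 1041/1061 ≈ 0.98115)
J(37, 14) + w = (14 + 37) + 1041/1061 = 51 + 1041/1061 = 55152/1061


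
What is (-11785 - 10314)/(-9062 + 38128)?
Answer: -22099/29066 ≈ -0.76030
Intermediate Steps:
(-11785 - 10314)/(-9062 + 38128) = -22099/29066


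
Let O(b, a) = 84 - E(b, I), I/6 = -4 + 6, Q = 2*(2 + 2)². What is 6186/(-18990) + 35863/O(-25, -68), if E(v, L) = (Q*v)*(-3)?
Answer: -38631397/2443380 ≈ -15.811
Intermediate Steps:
Q = 32 (Q = 2*4² = 2*16 = 32)
I = 12 (I = 6*(-4 + 6) = 6*2 = 12)
E(v, L) = -96*v (E(v, L) = (32*v)*(-3) = -96*v)
O(b, a) = 84 + 96*b (O(b, a) = 84 - (-96)*b = 84 + 96*b)
6186/(-18990) + 35863/O(-25, -68) = 6186/(-18990) + 35863/(84 + 96*(-25)) = 6186*(-1/18990) + 35863/(84 - 2400) = -1031/3165 + 35863/(-2316) = -1031/3165 + 35863*(-1/2316) = -1031/3165 - 35863/2316 = -38631397/2443380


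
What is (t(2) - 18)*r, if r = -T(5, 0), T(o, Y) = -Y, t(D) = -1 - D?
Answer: 0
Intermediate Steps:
r = 0 (r = -(-1)*0 = -1*0 = 0)
(t(2) - 18)*r = ((-1 - 1*2) - 18)*0 = ((-1 - 2) - 18)*0 = (-3 - 18)*0 = -21*0 = 0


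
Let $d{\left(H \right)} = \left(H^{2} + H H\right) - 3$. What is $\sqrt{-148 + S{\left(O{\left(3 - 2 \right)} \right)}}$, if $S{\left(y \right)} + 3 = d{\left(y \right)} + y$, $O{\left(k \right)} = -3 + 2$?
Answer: $3 i \sqrt{17} \approx 12.369 i$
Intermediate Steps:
$d{\left(H \right)} = -3 + 2 H^{2}$ ($d{\left(H \right)} = \left(H^{2} + H^{2}\right) - 3 = 2 H^{2} - 3 = -3 + 2 H^{2}$)
$O{\left(k \right)} = -1$
$S{\left(y \right)} = -6 + y + 2 y^{2}$ ($S{\left(y \right)} = -3 + \left(\left(-3 + 2 y^{2}\right) + y\right) = -3 + \left(-3 + y + 2 y^{2}\right) = -6 + y + 2 y^{2}$)
$\sqrt{-148 + S{\left(O{\left(3 - 2 \right)} \right)}} = \sqrt{-148 - \left(7 - 2\right)} = \sqrt{-148 - 5} = \sqrt{-153} = 3 i \sqrt{17}$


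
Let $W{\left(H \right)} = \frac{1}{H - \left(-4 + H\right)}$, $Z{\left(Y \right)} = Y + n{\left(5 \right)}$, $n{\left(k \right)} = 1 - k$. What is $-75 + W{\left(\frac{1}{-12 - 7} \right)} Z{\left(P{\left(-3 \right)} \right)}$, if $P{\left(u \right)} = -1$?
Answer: $- \frac{305}{4} \approx -76.25$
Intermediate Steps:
$Z{\left(Y \right)} = -4 + Y$ ($Z{\left(Y \right)} = Y + \left(1 - 5\right) = Y - 4 = -4 + Y$)
$W{\left(H \right)} = \frac{1}{4}$
$-75 + W{\left(\frac{1}{-12 - 7} \right)} Z{\left(P{\left(-3 \right)} \right)} = -75 + \frac{-4 - 1}{4} = -75 + \frac{1}{4} \left(-5\right) = -75 - \frac{5}{4} = - \frac{305}{4}$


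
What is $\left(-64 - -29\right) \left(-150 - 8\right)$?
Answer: $5530$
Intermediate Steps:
$\left(-64 - -29\right) \left(-150 - 8\right) = \left(-64 + 29\right) \left(-158\right) = \left(-35\right) \left(-158\right) = 5530$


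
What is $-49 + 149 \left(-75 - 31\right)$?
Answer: $-15843$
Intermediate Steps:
$-49 + 149 \left(-75 - 31\right) = -49 + 149 \left(-106\right) = -49 - 15794 = -15843$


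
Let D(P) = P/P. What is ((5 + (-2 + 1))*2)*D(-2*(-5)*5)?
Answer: 8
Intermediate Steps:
D(P) = 1
((5 + (-2 + 1))*2)*D(-2*(-5)*5) = ((5 + (-2 + 1))*2)*1 = ((5 - 1)*2)*1 = (4*2)*1 = 8*1 = 8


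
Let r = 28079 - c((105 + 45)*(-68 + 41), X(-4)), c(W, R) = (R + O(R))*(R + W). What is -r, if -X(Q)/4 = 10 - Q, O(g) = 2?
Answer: 193645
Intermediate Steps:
X(Q) = -40 + 4*Q (X(Q) = -4*(10 - Q) = -40 + 4*Q)
c(W, R) = (2 + R)*(R + W) (c(W, R) = (R + 2)*(R + W) = (2 + R)*(R + W))
r = -193645 (r = 28079 - ((-40 + 4*(-4))² + 2*(-40 + 4*(-4)) + 2*((105 + 45)*(-68 + 41)) + (-40 + 4*(-4))*((105 + 45)*(-68 + 41))) = 28079 - ((-40 - 16)² + 2*(-40 - 16) + 2*(150*(-27)) + (-40 - 16)*(150*(-27))) = 28079 - ((-56)² + 2*(-56) + 2*(-4050) - 56*(-4050)) = 28079 - (3136 - 112 - 8100 + 226800) = 28079 - 1*221724 = 28079 - 221724 = -193645)
-r = -1*(-193645) = 193645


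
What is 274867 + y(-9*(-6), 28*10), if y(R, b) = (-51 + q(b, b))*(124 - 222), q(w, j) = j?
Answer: 252425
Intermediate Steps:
y(R, b) = 4998 - 98*b (y(R, b) = (-51 + b)*(124 - 222) = (-51 + b)*(-98) = 4998 - 98*b)
274867 + y(-9*(-6), 28*10) = 274867 + (4998 - 2744*10) = 274867 + (4998 - 98*280) = 274867 + (4998 - 27440) = 274867 - 22442 = 252425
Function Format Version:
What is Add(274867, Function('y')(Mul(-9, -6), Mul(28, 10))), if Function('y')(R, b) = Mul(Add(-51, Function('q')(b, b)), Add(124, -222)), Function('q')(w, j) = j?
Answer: 252425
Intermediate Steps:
Function('y')(R, b) = Add(4998, Mul(-98, b)) (Function('y')(R, b) = Mul(Add(-51, b), Add(124, -222)) = Mul(Add(-51, b), -98) = Add(4998, Mul(-98, b)))
Add(274867, Function('y')(Mul(-9, -6), Mul(28, 10))) = Add(274867, Add(4998, Mul(-98, Mul(28, 10)))) = Add(274867, Add(4998, Mul(-98, 280))) = Add(274867, Add(4998, -27440)) = Add(274867, -22442) = 252425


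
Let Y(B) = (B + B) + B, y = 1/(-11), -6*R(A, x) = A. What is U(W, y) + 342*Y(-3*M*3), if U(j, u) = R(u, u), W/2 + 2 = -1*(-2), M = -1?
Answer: 609445/66 ≈ 9234.0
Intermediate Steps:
R(A, x) = -A/6
y = -1/11 ≈ -0.090909
W = 0 (W = -4 + 2*(-1*(-2)) = -4 + 2*2 = -4 + 4 = 0)
Y(B) = 3*B (Y(B) = 2*B + B = 3*B)
U(j, u) = -u/6
U(W, y) + 342*Y(-3*M*3) = -⅙*(-1/11) + 342*(3*(-3*(-1)*3)) = 1/66 + 342*(3*(3*3)) = 1/66 + 342*(3*9) = 1/66 + 342*27 = 1/66 + 9234 = 609445/66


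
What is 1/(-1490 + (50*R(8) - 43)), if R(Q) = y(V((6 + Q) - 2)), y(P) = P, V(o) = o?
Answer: -1/933 ≈ -0.0010718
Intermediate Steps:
R(Q) = 4 + Q (R(Q) = (6 + Q) - 2 = 4 + Q)
1/(-1490 + (50*R(8) - 43)) = 1/(-1490 + (50*(4 + 8) - 43)) = 1/(-1490 + (50*12 - 43)) = 1/(-1490 + (600 - 43)) = 1/(-1490 + 557) = 1/(-933) = -1/933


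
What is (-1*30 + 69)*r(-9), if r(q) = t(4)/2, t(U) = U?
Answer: 78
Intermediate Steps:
r(q) = 2 (r(q) = 4/2 = 4*(½) = 2)
(-1*30 + 69)*r(-9) = (-1*30 + 69)*2 = (-30 + 69)*2 = 39*2 = 78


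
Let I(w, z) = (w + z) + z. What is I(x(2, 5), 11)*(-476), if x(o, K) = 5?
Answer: -12852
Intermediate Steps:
I(w, z) = w + 2*z
I(x(2, 5), 11)*(-476) = (5 + 2*11)*(-476) = (5 + 22)*(-476) = 27*(-476) = -12852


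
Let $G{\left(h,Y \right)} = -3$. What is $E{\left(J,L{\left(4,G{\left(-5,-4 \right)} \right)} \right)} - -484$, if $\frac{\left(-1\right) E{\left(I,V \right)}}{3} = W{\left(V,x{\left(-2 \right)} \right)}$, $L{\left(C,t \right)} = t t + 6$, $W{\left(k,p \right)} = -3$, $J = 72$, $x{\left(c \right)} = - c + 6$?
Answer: $493$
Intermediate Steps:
$x{\left(c \right)} = 6 - c$
$L{\left(C,t \right)} = 6 + t^{2}$ ($L{\left(C,t \right)} = t^{2} + 6 = 6 + t^{2}$)
$E{\left(I,V \right)} = 9$ ($E{\left(I,V \right)} = \left(-3\right) \left(-3\right) = 9$)
$E{\left(J,L{\left(4,G{\left(-5,-4 \right)} \right)} \right)} - -484 = 9 - -484 = 9 + 484 = 493$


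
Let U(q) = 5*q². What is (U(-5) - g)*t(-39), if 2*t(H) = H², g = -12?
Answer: 208377/2 ≈ 1.0419e+5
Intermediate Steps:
t(H) = H²/2
(U(-5) - g)*t(-39) = (5*(-5)² - 1*(-12))*((½)*(-39)²) = (5*25 + 12)*((½)*1521) = (125 + 12)*(1521/2) = 137*(1521/2) = 208377/2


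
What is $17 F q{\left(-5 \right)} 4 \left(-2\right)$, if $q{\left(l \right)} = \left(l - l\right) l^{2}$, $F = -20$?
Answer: $0$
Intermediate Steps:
$q{\left(l \right)} = 0$ ($q{\left(l \right)} = 0 l^{2} = 0$)
$17 F q{\left(-5 \right)} 4 \left(-2\right) = 17 \left(-20\right) 0 \cdot 4 \left(-2\right) = - 340 \cdot 0 \left(-2\right) = \left(-340\right) 0 = 0$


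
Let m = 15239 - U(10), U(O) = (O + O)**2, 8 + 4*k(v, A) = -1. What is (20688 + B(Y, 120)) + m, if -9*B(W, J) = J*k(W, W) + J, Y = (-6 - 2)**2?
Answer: 106631/3 ≈ 35544.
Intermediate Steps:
k(v, A) = -9/4 (k(v, A) = -2 + (1/4)*(-1) = -2 - 1/4 = -9/4)
Y = 64 (Y = (-8)**2 = 64)
U(O) = 4*O**2 (U(O) = (2*O)**2 = 4*O**2)
m = 14839 (m = 15239 - 4*10**2 = 15239 - 4*100 = 15239 - 1*400 = 15239 - 400 = 14839)
B(W, J) = 5*J/36 (B(W, J) = -(J*(-9/4) + J)/9 = -(-9*J/4 + J)/9 = -(-5)*J/36 = 5*J/36)
(20688 + B(Y, 120)) + m = (20688 + (5/36)*120) + 14839 = (20688 + 50/3) + 14839 = 62114/3 + 14839 = 106631/3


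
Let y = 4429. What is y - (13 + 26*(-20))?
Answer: 4936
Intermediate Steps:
y - (13 + 26*(-20)) = 4429 - (13 + 26*(-20)) = 4429 - (13 - 520) = 4429 - 1*(-507) = 4429 + 507 = 4936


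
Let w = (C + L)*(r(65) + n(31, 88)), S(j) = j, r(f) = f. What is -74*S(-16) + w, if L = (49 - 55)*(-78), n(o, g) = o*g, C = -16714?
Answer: -45373894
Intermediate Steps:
n(o, g) = g*o
L = 468 (L = -6*(-78) = 468)
w = -45375078 (w = (-16714 + 468)*(65 + 88*31) = -16246*(65 + 2728) = -16246*2793 = -45375078)
-74*S(-16) + w = -74*(-16) - 45375078 = 1184 - 45375078 = -45373894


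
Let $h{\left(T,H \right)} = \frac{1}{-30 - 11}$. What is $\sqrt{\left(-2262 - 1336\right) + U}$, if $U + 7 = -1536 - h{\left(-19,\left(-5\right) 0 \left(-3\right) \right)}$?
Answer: $\frac{6 i \sqrt{240055}}{41} \approx 71.701 i$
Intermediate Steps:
$h{\left(T,H \right)} = - \frac{1}{41}$ ($h{\left(T,H \right)} = \frac{1}{-41} = - \frac{1}{41}$)
$U = - \frac{63262}{41}$ ($U = -7 - \frac{62975}{41} = - \frac{63262}{41} \approx -1543.0$)
$\sqrt{\left(-2262 - 1336\right) + U} = \sqrt{\left(-2262 - 1336\right) - \frac{63262}{41}} = \sqrt{-3598 - \frac{63262}{41}} = \sqrt{- \frac{210780}{41}} = \frac{6 i \sqrt{240055}}{41}$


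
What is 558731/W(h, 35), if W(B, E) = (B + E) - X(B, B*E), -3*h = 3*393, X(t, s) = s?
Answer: 558731/13397 ≈ 41.706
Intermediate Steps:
h = -393 ≈ -393.00
W(B, E) = B + E - B*E (W(B, E) = (B + E) - B*E = B + E - B*E)
558731/W(h, 35) = 558731/(-393 + 35 - 1*(-393)*35) = 558731/(-393 + 35 + 13755) = 558731/13397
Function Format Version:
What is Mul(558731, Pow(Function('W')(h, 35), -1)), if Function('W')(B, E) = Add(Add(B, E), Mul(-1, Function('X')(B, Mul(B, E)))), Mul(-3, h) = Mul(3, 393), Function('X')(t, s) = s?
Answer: Rational(558731, 13397) ≈ 41.706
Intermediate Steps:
h = -393 (h = Mul(Rational(-1, 3), Mul(3, 393)) = Mul(Rational(-1, 3), 1179) = -393)
Function('W')(B, E) = Add(B, E, Mul(-1, B, E)) (Function('W')(B, E) = Add(Add(B, E), Mul(-1, Mul(B, E))) = Add(Add(B, E), Mul(-1, B, E)) = Add(B, E, Mul(-1, B, E)))
Mul(558731, Pow(Function('W')(h, 35), -1)) = Mul(558731, Pow(Add(-393, 35, Mul(-1, -393, 35)), -1)) = Mul(558731, Pow(Add(-393, 35, 13755), -1)) = Mul(558731, Pow(13397, -1)) = Mul(558731, Rational(1, 13397)) = Rational(558731, 13397)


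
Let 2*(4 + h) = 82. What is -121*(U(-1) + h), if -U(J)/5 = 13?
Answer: 3388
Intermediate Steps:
h = 37 (h = -4 + (½)*82 = -4 + 41 = 37)
U(J) = -65 (U(J) = -5*13 = -65)
-121*(U(-1) + h) = -121*(-65 + 37) = -121*(-28) = 3388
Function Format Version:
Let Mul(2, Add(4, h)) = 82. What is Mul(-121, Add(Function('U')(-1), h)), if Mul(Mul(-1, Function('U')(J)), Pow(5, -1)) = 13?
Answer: 3388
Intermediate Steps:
h = 37 (h = Add(-4, Mul(Rational(1, 2), 82)) = Add(-4, 41) = 37)
Function('U')(J) = -65 (Function('U')(J) = Mul(-5, 13) = -65)
Mul(-121, Add(Function('U')(-1), h)) = Mul(-121, Add(-65, 37)) = Mul(-121, -28) = 3388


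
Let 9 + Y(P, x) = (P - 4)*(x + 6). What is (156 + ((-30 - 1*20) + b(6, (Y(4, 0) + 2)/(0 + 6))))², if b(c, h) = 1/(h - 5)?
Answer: 15335056/1369 ≈ 11202.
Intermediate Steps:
Y(P, x) = -9 + (-4 + P)*(6 + x) (Y(P, x) = -9 + (P - 4)*(x + 6) = -9 + (-4 + P)*(6 + x))
b(c, h) = 1/(-5 + h)
(156 + ((-30 - 1*20) + b(6, (Y(4, 0) + 2)/(0 + 6))))² = (156 + ((-30 - 1*20) + 1/(-5 + ((-33 - 4*0 + 6*4 + 4*0) + 2)/(0 + 6))))² = (156 + ((-30 - 20) + 1/(-5 + ((-33 + 0 + 24 + 0) + 2)/6)))² = (156 + (-50 + 1/(-5 + (-9 + 2)*(⅙))))² = (156 + (-50 + 1/(-5 - 7*⅙)))² = (156 + (-50 + 1/(-5 - 7/6)))² = (156 + (-50 + 1/(-37/6)))² = (156 + (-50 - 6/37))² = (156 - 1856/37)² = (3916/37)² = 15335056/1369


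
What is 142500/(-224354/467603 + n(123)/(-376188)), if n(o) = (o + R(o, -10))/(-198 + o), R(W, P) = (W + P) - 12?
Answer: -263158200843750/886036037 ≈ -2.9701e+5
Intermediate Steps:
R(W, P) = -12 + P + W (R(W, P) = (P + W) - 12 = -12 + P + W)
n(o) = (-22 + 2*o)/(-198 + o) (n(o) = (o + (-12 - 10 + o))/(-198 + o) = (o + (-22 + o))/(-198 + o) = (-22 + 2*o)/(-198 + o))
142500/(-224354/467603 + n(123)/(-376188)) = 142500/(-224354/467603 + (2*(-11 + 123)/(-198 + 123))/(-376188)) = 142500/(-224354*1/467603 + (2*112/(-75))*(-1/376188)) = 142500/(-224354/467603 + (2*(-1/75)*112)*(-1/376188)) = 142500/(-224354/467603 - 224/75*(-1/376188)) = 142500/(-224354/467603 + 56/7053525) = 142500/(-33669369406/70175520225) = 142500*(-70175520225/33669369406) = -263158200843750/886036037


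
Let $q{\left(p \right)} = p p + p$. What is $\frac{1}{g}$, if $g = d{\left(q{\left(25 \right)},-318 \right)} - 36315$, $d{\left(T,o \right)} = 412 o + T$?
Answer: $- \frac{1}{166681} \approx -5.9995 \cdot 10^{-6}$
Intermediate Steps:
$q{\left(p \right)} = p + p^{2}$ ($q{\left(p \right)} = p^{2} + p = p + p^{2}$)
$d{\left(T,o \right)} = T + 412 o$
$g = -166681$ ($g = \left(25 \left(1 + 25\right) + 412 \left(-318\right)\right) - 36315 = \left(25 \cdot 26 - 131016\right) - 36315 = \left(650 - 131016\right) - 36315 = -130366 - 36315 = -166681$)
$\frac{1}{g} = \frac{1}{-166681} = - \frac{1}{166681}$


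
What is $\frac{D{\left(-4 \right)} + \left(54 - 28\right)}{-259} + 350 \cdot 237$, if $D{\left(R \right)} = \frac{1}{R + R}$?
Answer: $\frac{171872193}{2072} \approx 82950.0$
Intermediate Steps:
$D{\left(R \right)} = \frac{1}{2 R}$
$\frac{D{\left(-4 \right)} + \left(54 - 28\right)}{-259} + 350 \cdot 237 = \frac{\frac{1}{2 \left(-4\right)} + \left(54 - 28\right)}{-259} + 350 \cdot 237 = \left(\frac{1}{2} \left(- \frac{1}{4}\right) + 26\right) \left(- \frac{1}{259}\right) + 82950 = \left(- \frac{1}{8} + 26\right) \left(- \frac{1}{259}\right) + 82950 = \frac{207}{8} \left(- \frac{1}{259}\right) + 82950 = - \frac{207}{2072} + 82950 = \frac{171872193}{2072}$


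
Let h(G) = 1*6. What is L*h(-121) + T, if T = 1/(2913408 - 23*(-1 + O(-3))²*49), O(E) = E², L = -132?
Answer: -2250293759/2841280 ≈ -792.00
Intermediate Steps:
h(G) = 6
T = 1/2841280 (T = 1/(2913408 - 23*(-1 + (-3)²)²*49) = 1/(2913408 - 23*(-1 + 9)²*49) = 1/(2913408 - 23*8²*49) = 1/(2913408 - 23*64*49) = 1/(2913408 - 1472*49) = 1/(2913408 - 72128) = 1/2841280 ≈ 3.5195e-7)
L*h(-121) + T = -132*6 + 1/2841280 = -792 + 1/2841280 = -2250293759/2841280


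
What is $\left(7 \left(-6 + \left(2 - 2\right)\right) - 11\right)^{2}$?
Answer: $2809$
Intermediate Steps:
$\left(7 \left(-6 + \left(2 - 2\right)\right) - 11\right)^{2} = \left(7 \left(-6 + 0\right) - 11\right)^{2} = \left(7 \left(-6\right) - 11\right)^{2} = \left(-42 - 11\right)^{2} = \left(-53\right)^{2} = 2809$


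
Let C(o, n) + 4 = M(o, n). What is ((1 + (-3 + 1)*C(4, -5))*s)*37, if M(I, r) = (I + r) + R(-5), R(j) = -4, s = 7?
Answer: 4921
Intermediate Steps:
M(I, r) = -4 + I + r (M(I, r) = (I + r) - 4 = -4 + I + r)
C(o, n) = -8 + n + o (C(o, n) = -4 + (-4 + o + n) = -4 + (-4 + n + o) = -8 + n + o)
((1 + (-3 + 1)*C(4, -5))*s)*37 = ((1 + (-3 + 1)*(-8 - 5 + 4))*7)*37 = ((1 - 2*(-9))*7)*37 = ((1 + 18)*7)*37 = (19*7)*37 = 133*37 = 4921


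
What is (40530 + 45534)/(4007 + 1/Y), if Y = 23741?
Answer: 510811356/23782547 ≈ 21.478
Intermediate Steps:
(40530 + 45534)/(4007 + 1/Y) = (40530 + 45534)/(4007 + 1/23741) = 86064/(4007 + 1/23741) = 86064/(95130188/23741) = 86064*(23741/95130188) = 510811356/23782547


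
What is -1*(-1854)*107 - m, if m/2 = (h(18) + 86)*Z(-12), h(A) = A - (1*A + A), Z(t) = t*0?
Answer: 198378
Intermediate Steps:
Z(t) = 0
h(A) = -A (h(A) = A - (A + A) = A - 2*A = -A)
m = 0 (m = 2*((-1*18 + 86)*0) = 2*((-18 + 86)*0) = 2*(68*0) = 2*0 = 0)
-1*(-1854)*107 - m = -1*(-1854)*107 - 1*0 = 1854*107 + 0 = 198378 + 0 = 198378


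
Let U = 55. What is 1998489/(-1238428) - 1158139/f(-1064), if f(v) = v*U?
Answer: 329330047303/18118201640 ≈ 18.177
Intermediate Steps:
f(v) = 55*v (f(v) = v*55 = 55*v)
1998489/(-1238428) - 1158139/f(-1064) = 1998489/(-1238428) - 1158139/(55*(-1064)) = 1998489*(-1/1238428) - 1158139/(-58520) = -1998489/1238428 - 1158139*(-1/58520) = -1998489/1238428 + 1158139/58520 = 329330047303/18118201640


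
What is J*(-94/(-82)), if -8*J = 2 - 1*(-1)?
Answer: -141/328 ≈ -0.42988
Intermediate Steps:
J = -3/8 (J = -(2 - 1*(-1))/8 = -(2 + 1)/8 = -1/8*3 = -3/8 ≈ -0.37500)
J*(-94/(-82)) = -(-141)/(4*(-82)) = -(-141)*(-1)/(4*82) = -3/8*47/41 = -141/328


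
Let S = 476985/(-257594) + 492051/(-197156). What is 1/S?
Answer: -25393101332/110394919977 ≈ -0.23002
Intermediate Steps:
S = -110394919977/25393101332 (S = 476985*(-1/257594) + 492051*(-1/197156) = -476985/257594 - 492051/197156 = -110394919977/25393101332 ≈ -4.3474)
1/S = 1/(-110394919977/25393101332) = -25393101332/110394919977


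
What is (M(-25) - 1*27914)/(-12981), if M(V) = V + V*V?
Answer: 27314/12981 ≈ 2.1042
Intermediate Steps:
M(V) = V + V²
(M(-25) - 1*27914)/(-12981) = (-25*(1 - 25) - 1*27914)/(-12981) = (-25*(-24) - 27914)*(-1/12981) = (600 - 27914)*(-1/12981) = -27314*(-1/12981) = 27314/12981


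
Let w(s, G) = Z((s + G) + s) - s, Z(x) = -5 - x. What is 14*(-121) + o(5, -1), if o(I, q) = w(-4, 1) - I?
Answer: -1693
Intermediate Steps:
w(s, G) = -5 - G - 3*s (w(s, G) = (-5 - ((s + G) + s)) - s = (-5 - ((G + s) + s)) - s = (-5 - (G + 2*s)) - s = (-5 + (-G - 2*s)) - s = (-5 - G - 2*s) - s = -5 - G - 3*s)
o(I, q) = 6 - I (o(I, q) = (-5 - 1*1 - 3*(-4)) - I = (-5 - 1 + 12) - I = 6 - I)
14*(-121) + o(5, -1) = 14*(-121) + (6 - 1*5) = -1694 + (6 - 5) = -1694 + 1 = -1693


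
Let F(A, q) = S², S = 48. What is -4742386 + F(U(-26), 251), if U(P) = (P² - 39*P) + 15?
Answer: -4740082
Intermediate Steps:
U(P) = 15 + P² - 39*P
F(A, q) = 2304 (F(A, q) = 48² = 2304)
-4742386 + F(U(-26), 251) = -4742386 + 2304 = -4740082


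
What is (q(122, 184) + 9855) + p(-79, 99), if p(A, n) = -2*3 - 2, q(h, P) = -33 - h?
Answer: 9692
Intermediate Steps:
p(A, n) = -8 (p(A, n) = -6 - 2 = -8)
(q(122, 184) + 9855) + p(-79, 99) = ((-33 - 1*122) + 9855) - 8 = ((-33 - 122) + 9855) - 8 = (-155 + 9855) - 8 = 9700 - 8 = 9692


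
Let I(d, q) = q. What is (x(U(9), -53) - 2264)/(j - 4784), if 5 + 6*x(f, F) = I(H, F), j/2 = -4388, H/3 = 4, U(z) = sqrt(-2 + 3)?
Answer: 6821/40680 ≈ 0.16767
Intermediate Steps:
U(z) = 1 (U(z) = sqrt(1) = 1)
H = 12 (H = 3*4 = 12)
j = -8776 (j = 2*(-4388) = -8776)
x(f, F) = -5/6 + F/6
(x(U(9), -53) - 2264)/(j - 4784) = ((-5/6 + (1/6)*(-53)) - 2264)/(-8776 - 4784) = ((-5/6 - 53/6) - 2264)/(-13560) = (-29/3 - 2264)*(-1/13560) = -6821/3*(-1/13560) = 6821/40680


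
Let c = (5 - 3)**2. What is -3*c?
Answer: -12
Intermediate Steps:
c = 4 (c = 2**2 = 4)
-3*c = -3*4 = -12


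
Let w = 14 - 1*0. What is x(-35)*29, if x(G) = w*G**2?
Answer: 497350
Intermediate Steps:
w = 14 (w = 14 + 0 = 14)
x(G) = 14*G**2
x(-35)*29 = (14*(-35)**2)*29 = (14*1225)*29 = 17150*29 = 497350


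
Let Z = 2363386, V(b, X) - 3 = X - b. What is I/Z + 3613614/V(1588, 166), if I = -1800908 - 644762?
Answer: -1423972523789/558940789 ≈ -2547.6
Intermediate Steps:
V(b, X) = 3 + X - b (V(b, X) = 3 + (X - b) = 3 + X - b)
I = -2445670
I/Z + 3613614/V(1588, 166) = -2445670/2363386 + 3613614/(3 + 166 - 1*1588) = -2445670*1/2363386 + 3613614/(3 + 166 - 1588) = -1222835/1181693 + 3613614/(-1419) = -1222835/1181693 + 3613614*(-1/1419) = -1222835/1181693 - 1204538/473 = -1423972523789/558940789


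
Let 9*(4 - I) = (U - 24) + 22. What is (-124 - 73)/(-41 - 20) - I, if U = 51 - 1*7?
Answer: 713/183 ≈ 3.8962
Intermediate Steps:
U = 44 (U = 51 - 7 = 44)
I = -2/3 (I = 4 - ((44 - 24) + 22)/9 = 4 - (20 + 22)/9 = 4 - 1/9*42 = 4 - 14/3 = -2/3 ≈ -0.66667)
(-124 - 73)/(-41 - 20) - I = (-124 - 73)/(-41 - 20) - 1*(-2/3) = -197/(-61) + 2/3 = -197*(-1/61) + 2/3 = 197/61 + 2/3 = 713/183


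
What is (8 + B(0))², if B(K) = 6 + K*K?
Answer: 196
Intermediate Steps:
B(K) = 6 + K²
(8 + B(0))² = (8 + (6 + 0²))² = (8 + (6 + 0))² = (8 + 6)² = 14² = 196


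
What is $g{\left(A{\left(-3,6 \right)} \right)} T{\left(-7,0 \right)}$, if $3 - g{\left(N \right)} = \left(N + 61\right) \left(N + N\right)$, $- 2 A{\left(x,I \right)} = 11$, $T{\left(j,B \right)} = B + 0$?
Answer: $0$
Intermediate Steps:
$T{\left(j,B \right)} = B$
$A{\left(x,I \right)} = - \frac{11}{2}$ ($A{\left(x,I \right)} = \left(- \frac{1}{2}\right) 11 = - \frac{11}{2}$)
$g{\left(N \right)} = 3 - 2 N \left(61 + N\right)$ ($g{\left(N \right)} = 3 - \left(N + 61\right) \left(N + N\right) = 3 - \left(61 + N\right) 2 N = 3 - 2 N \left(61 + N\right)$)
$g{\left(A{\left(-3,6 \right)} \right)} T{\left(-7,0 \right)} = \left(3 - -671 - 2 \left(- \frac{11}{2}\right)^{2}\right) 0 = \left(3 + 671 - \frac{121}{2}\right) 0 = \frac{1227}{2} \cdot 0 = 0$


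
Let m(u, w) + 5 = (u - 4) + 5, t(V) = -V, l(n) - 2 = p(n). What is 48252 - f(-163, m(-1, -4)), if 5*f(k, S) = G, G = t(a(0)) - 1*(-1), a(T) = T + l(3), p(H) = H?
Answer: 241264/5 ≈ 48253.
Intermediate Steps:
l(n) = 2 + n
a(T) = 5 + T (a(T) = T + (2 + 3) = T + 5 = 5 + T)
G = -4 (G = -(5 + 0) - 1*(-1) = -1*5 + 1 = -5 + 1 = -4)
m(u, w) = -4 + u (m(u, w) = -5 + ((u - 4) + 5) = -5 + ((-4 + u) + 5) = -5 + (1 + u) = -4 + u)
f(k, S) = -⅘ (f(k, S) = (⅕)*(-4) = -⅘)
48252 - f(-163, m(-1, -4)) = 48252 - 1*(-⅘) = 48252 + ⅘ = 241264/5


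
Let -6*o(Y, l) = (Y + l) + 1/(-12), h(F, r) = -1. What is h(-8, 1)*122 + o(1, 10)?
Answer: -8915/72 ≈ -123.82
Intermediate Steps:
o(Y, l) = 1/72 - Y/6 - l/6 (o(Y, l) = -((Y + l) + 1/(-12))/6 = -((Y + l) - 1/12)/6 = -(-1/12 + Y + l)/6 = 1/72 - Y/6 - l/6)
h(-8, 1)*122 + o(1, 10) = -1*122 + (1/72 - ⅙*1 - ⅙*10) = -122 + (1/72 - ⅙ - 5/3) = -122 - 131/72 = -8915/72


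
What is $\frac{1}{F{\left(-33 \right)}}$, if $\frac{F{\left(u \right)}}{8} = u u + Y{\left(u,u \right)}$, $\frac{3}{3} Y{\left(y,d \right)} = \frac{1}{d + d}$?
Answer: $\frac{33}{287492} \approx 0.00011479$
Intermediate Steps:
$Y{\left(y,d \right)} = \frac{1}{2 d}$ ($Y{\left(y,d \right)} = \frac{1}{d + d} = \frac{1}{2 d}$)
$F{\left(u \right)} = \frac{4}{u} + 8 u^{2}$ ($F{\left(u \right)} = 8 \left(u u + \frac{1}{2 u}\right) = 8 \left(u^{2} + \frac{1}{2 u}\right) = \frac{4}{u} + 8 u^{2}$)
$\frac{1}{F{\left(-33 \right)}} = \frac{1}{4 \frac{1}{-33} \left(1 + 2 \left(-33\right)^{3}\right)} = \frac{1}{4 \left(- \frac{1}{33}\right) \left(1 + 2 \left(-35937\right)\right)} = \frac{1}{4 \left(- \frac{1}{33}\right) \left(1 - 71874\right)} = \frac{1}{4 \left(- \frac{1}{33}\right) \left(-71873\right)} = \frac{1}{\frac{287492}{33}} = \frac{33}{287492}$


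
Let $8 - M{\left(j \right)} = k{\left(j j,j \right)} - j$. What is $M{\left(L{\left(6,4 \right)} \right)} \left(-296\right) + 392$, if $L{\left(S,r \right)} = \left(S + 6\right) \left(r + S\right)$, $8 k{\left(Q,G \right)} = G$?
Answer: $-33056$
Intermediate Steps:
$k{\left(Q,G \right)} = \frac{G}{8}$
$L{\left(S,r \right)} = \left(6 + S\right) \left(S + r\right)$
$M{\left(j \right)} = 8 + \frac{7 j}{8}$ ($M{\left(j \right)} = 8 - \left(\frac{j}{8} - j\right) = 8 - - \frac{7 j}{8} = 8 + \frac{7 j}{8}$)
$M{\left(L{\left(6,4 \right)} \right)} \left(-296\right) + 392 = \left(8 + \frac{7 \left(6^{2} + 6 \cdot 6 + 6 \cdot 4 + 6 \cdot 4\right)}{8}\right) \left(-296\right) + 392 = \left(8 + \frac{7 \left(36 + 36 + 24 + 24\right)}{8}\right) \left(-296\right) + 392 = \left(8 + \frac{7}{8} \cdot 120\right) \left(-296\right) + 392 = \left(8 + 105\right) \left(-296\right) + 392 = 113 \left(-296\right) + 392 = -33448 + 392 = -33056$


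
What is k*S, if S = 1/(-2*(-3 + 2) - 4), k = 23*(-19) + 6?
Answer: 431/2 ≈ 215.50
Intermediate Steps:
k = -431 (k = -437 + 6 = -431)
S = -½ (S = 1/(-2*(-1) - 4) = 1/(2 - 4) = 1/(-2) = -½ ≈ -0.50000)
k*S = -431*(-½) = 431/2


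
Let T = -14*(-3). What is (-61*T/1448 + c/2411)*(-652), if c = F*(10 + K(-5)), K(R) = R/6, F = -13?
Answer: 1552461389/1309173 ≈ 1185.8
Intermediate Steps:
T = 42
K(R) = R/6 (K(R) = R*(1/6) = R/6)
c = -715/6 (c = -13*(10 + (1/6)*(-5)) = -13*(10 - 5/6) = -13*55/6 = -715/6 ≈ -119.17)
(-61*T/1448 + c/2411)*(-652) = (-61*42/1448 - 715/6/2411)*(-652) = (-2562*1/1448 - 715/6*1/2411)*(-652) = (-1281/724 - 715/14466)*(-652) = -9524303/5236692*(-652) = 1552461389/1309173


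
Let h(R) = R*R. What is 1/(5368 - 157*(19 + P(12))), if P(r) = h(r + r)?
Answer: -1/88047 ≈ -1.1358e-5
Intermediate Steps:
h(R) = R²
P(r) = 4*r² (P(r) = (r + r)² = (2*r)² = 4*r²)
1/(5368 - 157*(19 + P(12))) = 1/(5368 - 157*(19 + 4*12²)) = 1/(5368 - 157*(19 + 4*144)) = 1/(5368 - 157*(19 + 576)) = 1/(5368 - 157*595) = 1/(5368 - 93415) = 1/(-88047) = -1/88047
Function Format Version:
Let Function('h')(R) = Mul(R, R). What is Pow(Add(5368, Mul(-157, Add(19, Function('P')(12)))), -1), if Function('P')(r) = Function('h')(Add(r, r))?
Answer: Rational(-1, 88047) ≈ -1.1358e-5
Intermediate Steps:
Function('h')(R) = Pow(R, 2)
Function('P')(r) = Mul(4, Pow(r, 2)) (Function('P')(r) = Pow(Add(r, r), 2) = Pow(Mul(2, r), 2) = Mul(4, Pow(r, 2)))
Pow(Add(5368, Mul(-157, Add(19, Function('P')(12)))), -1) = Pow(Add(5368, Mul(-157, Add(19, Mul(4, Pow(12, 2))))), -1) = Pow(Add(5368, Mul(-157, Add(19, Mul(4, 144)))), -1) = Pow(Add(5368, Mul(-157, Add(19, 576))), -1) = Pow(Add(5368, Mul(-157, 595)), -1) = Pow(Add(5368, -93415), -1) = Pow(-88047, -1) = Rational(-1, 88047)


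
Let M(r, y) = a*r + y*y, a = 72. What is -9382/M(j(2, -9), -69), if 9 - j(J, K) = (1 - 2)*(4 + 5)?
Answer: -9382/6057 ≈ -1.5490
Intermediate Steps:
j(J, K) = 18 (j(J, K) = 9 - (1 - 2)*(4 + 5) = 9 - (-1)*9 = 9 - 1*(-9) = 9 + 9 = 18)
M(r, y) = y² + 72*r (M(r, y) = 72*r + y*y = 72*r + y² = y² + 72*r)
-9382/M(j(2, -9), -69) = -9382/((-69)² + 72*18) = -9382/(4761 + 1296) = -9382/6057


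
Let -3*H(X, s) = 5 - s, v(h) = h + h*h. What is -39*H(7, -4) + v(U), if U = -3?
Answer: 123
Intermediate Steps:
v(h) = h + h**2
H(X, s) = -5/3 + s/3 (H(X, s) = -(5 - s)/3 = -5/3 + s/3)
-39*H(7, -4) + v(U) = -39*(-5/3 + (1/3)*(-4)) - 3*(1 - 3) = -39*(-5/3 - 4/3) - 3*(-2) = -39*(-3) + 6 = 117 + 6 = 123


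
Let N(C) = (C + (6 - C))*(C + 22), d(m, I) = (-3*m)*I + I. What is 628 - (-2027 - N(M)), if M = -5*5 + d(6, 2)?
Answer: 2433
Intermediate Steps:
d(m, I) = I - 3*I*m (d(m, I) = -3*I*m + I = I - 3*I*m)
M = -59 (M = -5*5 + 2*(1 - 3*6) = -25 + 2*(1 - 18) = -25 + 2*(-17) = -25 - 34 = -59)
N(C) = 132 + 6*C (N(C) = 6*(22 + C) = 132 + 6*C)
628 - (-2027 - N(M)) = 628 - (-2027 - (132 + 6*(-59))) = 628 - (-2027 - (132 - 354)) = 628 - (-2027 - 1*(-222)) = 628 - (-2027 + 222) = 628 - 1*(-1805) = 628 + 1805 = 2433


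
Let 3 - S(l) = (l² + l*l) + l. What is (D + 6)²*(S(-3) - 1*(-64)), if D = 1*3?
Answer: 4212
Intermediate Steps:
S(l) = 3 - l - 2*l² (S(l) = 3 - ((l² + l*l) + l) = 3 - ((l² + l²) + l) = 3 - (2*l² + l) = 3 - (l + 2*l²) = 3 + (-l - 2*l²) = 3 - l - 2*l²)
D = 3
(D + 6)²*(S(-3) - 1*(-64)) = (3 + 6)²*((3 - 1*(-3) - 2*(-3)²) - 1*(-64)) = 9²*((3 + 3 - 2*9) + 64) = 81*((3 + 3 - 18) + 64) = 81*(-12 + 64) = 81*52 = 4212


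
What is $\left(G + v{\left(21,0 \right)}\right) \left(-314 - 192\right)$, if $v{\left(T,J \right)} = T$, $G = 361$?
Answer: $-193292$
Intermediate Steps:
$\left(G + v{\left(21,0 \right)}\right) \left(-314 - 192\right) = \left(361 + 21\right) \left(-314 - 192\right) = 382 \left(-506\right) = -193292$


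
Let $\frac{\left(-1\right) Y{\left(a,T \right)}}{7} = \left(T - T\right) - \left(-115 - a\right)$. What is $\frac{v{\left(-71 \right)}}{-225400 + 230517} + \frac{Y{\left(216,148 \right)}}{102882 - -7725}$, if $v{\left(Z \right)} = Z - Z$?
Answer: $- \frac{331}{15801} \approx -0.020948$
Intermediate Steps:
$v{\left(Z \right)} = 0$
$Y{\left(a,T \right)} = -805 - 7 a$ ($Y{\left(a,T \right)} = - 7 \left(\left(T - T\right) - \left(-115 - a\right)\right) = - 7 \left(0 + \left(115 + a\right)\right) = - 7 \left(115 + a\right) = -805 - 7 a$)
$\frac{v{\left(-71 \right)}}{-225400 + 230517} + \frac{Y{\left(216,148 \right)}}{102882 - -7725} = \frac{0}{-225400 + 230517} + \frac{-805 - 1512}{102882 - -7725} = \frac{0}{5117} + \frac{-805 - 1512}{102882 + 7725} = 0 \cdot \frac{1}{5117} - \frac{2317}{110607} = 0 - \frac{331}{15801} = - \frac{331}{15801}$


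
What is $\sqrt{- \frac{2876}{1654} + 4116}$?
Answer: $\frac{\sqrt{2813862538}}{827} \approx 64.142$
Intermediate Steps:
$\sqrt{- \frac{2876}{1654} + 4116} = \sqrt{\left(-2876\right) \frac{1}{1654} + 4116} = \sqrt{- \frac{1438}{827} + 4116} = \sqrt{\frac{3402494}{827}} = \frac{\sqrt{2813862538}}{827}$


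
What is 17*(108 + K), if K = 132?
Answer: 4080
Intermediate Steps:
17*(108 + K) = 17*(108 + 132) = 17*240 = 4080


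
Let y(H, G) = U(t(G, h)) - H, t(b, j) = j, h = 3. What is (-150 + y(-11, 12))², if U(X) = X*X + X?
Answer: 16129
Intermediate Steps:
U(X) = X + X² (U(X) = X² + X = X + X²)
y(H, G) = 12 - H (y(H, G) = 3*(1 + 3) - H = 3*4 - H = 12 - H)
(-150 + y(-11, 12))² = (-150 + (12 - 1*(-11)))² = (-150 + (12 + 11))² = (-150 + 23)² = (-127)² = 16129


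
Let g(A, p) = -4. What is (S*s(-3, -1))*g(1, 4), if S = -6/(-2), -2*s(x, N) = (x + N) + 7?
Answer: 18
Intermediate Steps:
s(x, N) = -7/2 - N/2 - x/2 (s(x, N) = -((x + N) + 7)/2 = -((N + x) + 7)/2 = -(7 + N + x)/2 = -7/2 - N/2 - x/2)
S = 3 (S = -6*(-1/2) = 3)
(S*s(-3, -1))*g(1, 4) = (3*(-7/2 - 1/2*(-1) - 1/2*(-3)))*(-4) = (3*(-7/2 + 1/2 + 3/2))*(-4) = (3*(-3/2))*(-4) = -9/2*(-4) = 18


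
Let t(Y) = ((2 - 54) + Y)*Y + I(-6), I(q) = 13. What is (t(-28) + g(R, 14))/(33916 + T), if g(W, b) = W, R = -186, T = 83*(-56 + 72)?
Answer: 689/11748 ≈ 0.058648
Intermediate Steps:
T = 1328 (T = 83*16 = 1328)
t(Y) = 13 + Y*(-52 + Y) (t(Y) = ((2 - 54) + Y)*Y + 13 = (-52 + Y)*Y + 13 = Y*(-52 + Y) + 13 = 13 + Y*(-52 + Y))
(t(-28) + g(R, 14))/(33916 + T) = ((13 + (-28)**2 - 52*(-28)) - 186)/(33916 + 1328) = ((13 + 784 + 1456) - 186)/35244 = (2253 - 186)*(1/35244) = 2067*(1/35244) = 689/11748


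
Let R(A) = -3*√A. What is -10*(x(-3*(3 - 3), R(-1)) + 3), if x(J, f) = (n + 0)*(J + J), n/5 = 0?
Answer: -30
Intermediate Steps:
n = 0 (n = 5*0 = 0)
x(J, f) = 0 (x(J, f) = (0 + 0)*(J + J) = 0*(2*J) = 0)
-10*(x(-3*(3 - 3), R(-1)) + 3) = -10*(0 + 3) = -10*3 = -30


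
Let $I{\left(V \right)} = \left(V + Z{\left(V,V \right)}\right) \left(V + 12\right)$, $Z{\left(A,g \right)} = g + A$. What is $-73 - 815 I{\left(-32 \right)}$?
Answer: $-1564873$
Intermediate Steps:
$Z{\left(A,g \right)} = A + g$
$I{\left(V \right)} = 3 V \left(12 + V\right)$ ($I{\left(V \right)} = \left(V + \left(V + V\right)\right) \left(V + 12\right) = \left(V + 2 V\right) \left(12 + V\right) = 3 V \left(12 + V\right)$)
$-73 - 815 I{\left(-32 \right)} = -73 - 815 \cdot 3 \left(-32\right) \left(12 - 32\right) = -73 - 815 \cdot 3 \left(-32\right) \left(-20\right) = -73 - 1564800 = -1564873$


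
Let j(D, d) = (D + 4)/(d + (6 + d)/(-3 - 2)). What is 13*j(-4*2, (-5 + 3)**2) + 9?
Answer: -17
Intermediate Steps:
j(D, d) = (4 + D)/(-6/5 + 4*d/5) (j(D, d) = (4 + D)/(d + (6 + d)/(-5)) = (4 + D)/(d + (6 + d)*(-1/5)) = (4 + D)/(d + (-6/5 - d/5)) = (4 + D)/(-6/5 + 4*d/5))
13*j(-4*2, (-5 + 3)**2) + 9 = 13*(5*(4 - 4*2)/(2*(-3 + 2*(-5 + 3)**2))) + 9 = 13*(5*(4 - 8)/(2*(-3 + 2*(-2)**2))) + 9 = 13*((5/2)*(-4)/(-3 + 2*4)) + 9 = 13*((5/2)*(-4)/(-3 + 8)) + 9 = 13*((5/2)*(-4)/5) + 9 = 13*((5/2)*(1/5)*(-4)) + 9 = 13*(-2) + 9 = -26 + 9 = -17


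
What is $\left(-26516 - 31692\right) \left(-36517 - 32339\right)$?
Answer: $4007970048$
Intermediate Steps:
$\left(-26516 - 31692\right) \left(-36517 - 32339\right) = \left(-58208\right) \left(-68856\right) = 4007970048$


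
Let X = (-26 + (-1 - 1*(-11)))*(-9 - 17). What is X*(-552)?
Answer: -229632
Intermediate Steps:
X = 416 (X = (-26 + (-1 + 11))*(-26) = (-26 + 10)*(-26) = -16*(-26) = 416)
X*(-552) = 416*(-552) = -229632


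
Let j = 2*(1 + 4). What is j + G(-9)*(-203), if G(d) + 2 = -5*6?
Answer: 6506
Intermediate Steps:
G(d) = -32 (G(d) = -2 - 5*6 = -2 - 30 = -32)
j = 10 (j = 2*5 = 10)
j + G(-9)*(-203) = 10 - 32*(-203) = 10 + 6496 = 6506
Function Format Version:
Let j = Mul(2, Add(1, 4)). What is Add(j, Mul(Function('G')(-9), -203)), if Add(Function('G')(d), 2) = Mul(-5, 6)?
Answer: 6506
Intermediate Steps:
Function('G')(d) = -32 (Function('G')(d) = Add(-2, Mul(-5, 6)) = Add(-2, -30) = -32)
j = 10 (j = Mul(2, 5) = 10)
Add(j, Mul(Function('G')(-9), -203)) = Add(10, Mul(-32, -203)) = Add(10, 6496) = 6506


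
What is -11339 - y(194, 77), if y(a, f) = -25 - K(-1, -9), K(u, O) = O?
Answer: -11323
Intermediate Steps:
y(a, f) = -16 (y(a, f) = -25 - 1*(-9) = -25 + 9 = -16)
-11339 - y(194, 77) = -11339 - 1*(-16) = -11339 + 16 = -11323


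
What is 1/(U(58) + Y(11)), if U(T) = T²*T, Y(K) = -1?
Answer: 1/195111 ≈ 5.1253e-6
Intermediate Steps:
U(T) = T³
1/(U(58) + Y(11)) = 1/(58³ - 1) = 1/(195112 - 1) = 1/195111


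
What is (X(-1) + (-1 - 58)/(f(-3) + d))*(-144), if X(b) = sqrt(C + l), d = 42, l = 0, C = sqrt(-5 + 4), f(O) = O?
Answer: 2832/13 - 144*sqrt(I) ≈ 116.02 - 101.82*I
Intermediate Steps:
C = I (C = sqrt(-1) = I ≈ 1.0*I)
X(b) = sqrt(I) (X(b) = sqrt(I + 0) = sqrt(I))
(X(-1) + (-1 - 58)/(f(-3) + d))*(-144) = (sqrt(I) + (-1 - 58)/(-3 + 42))*(-144) = (sqrt(I) - 59/39)*(-144) = (-59/39 + sqrt(I))*(-144) = 2832/13 - 144*sqrt(I)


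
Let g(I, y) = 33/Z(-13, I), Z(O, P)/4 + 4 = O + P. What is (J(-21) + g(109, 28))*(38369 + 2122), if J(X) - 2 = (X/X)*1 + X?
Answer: -266876181/368 ≈ -7.2521e+5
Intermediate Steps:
Z(O, P) = -16 + 4*O + 4*P (Z(O, P) = -16 + 4*(O + P) = -16 + (4*O + 4*P) = -16 + 4*O + 4*P)
g(I, y) = 33/(-68 + 4*I) (g(I, y) = 33/(-16 + 4*(-13) + 4*I) = 33/(-16 - 52 + 4*I) = 33/(-68 + 4*I))
J(X) = 3 + X (J(X) = 2 + ((X/X)*1 + X) = 2 + (1*1 + X) = 2 + (1 + X) = 3 + X)
(J(-21) + g(109, 28))*(38369 + 2122) = ((3 - 21) + 33/(4*(-17 + 109)))*(38369 + 2122) = (-18 + (33/4)/92)*40491 = (-18 + (33/4)*(1/92))*40491 = (-18 + 33/368)*40491 = -6591/368*40491 = -266876181/368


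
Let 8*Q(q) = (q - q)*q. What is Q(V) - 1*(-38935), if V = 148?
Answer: 38935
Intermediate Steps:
Q(q) = 0 (Q(q) = ((q - q)*q)/8 = (0*q)/8 = (⅛)*0 = 0)
Q(V) - 1*(-38935) = 0 - 1*(-38935) = 0 + 38935 = 38935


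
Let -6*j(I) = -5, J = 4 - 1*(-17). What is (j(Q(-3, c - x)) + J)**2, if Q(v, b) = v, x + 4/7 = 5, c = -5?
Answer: 17161/36 ≈ 476.69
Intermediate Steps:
x = 31/7 (x = -4/7 + 5 = 31/7 ≈ 4.4286)
J = 21 (J = 4 + 17 = 21)
j(I) = 5/6 (j(I) = -1/6*(-5) = 5/6)
(j(Q(-3, c - x)) + J)**2 = (5/6 + 21)**2 = (131/6)**2 = 17161/36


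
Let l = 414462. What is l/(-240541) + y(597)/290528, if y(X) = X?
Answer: -17181316137/9983413664 ≈ -1.7210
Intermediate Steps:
l/(-240541) + y(597)/290528 = 414462/(-240541) + 597/290528 = 414462*(-1/240541) + 597*(1/290528) = -414462/240541 + 597/290528 = -17181316137/9983413664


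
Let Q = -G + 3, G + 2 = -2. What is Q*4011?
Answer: 28077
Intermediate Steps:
G = -4 (G = -2 - 2 = -4)
Q = 7 (Q = -1*(-4) + 3 = 4 + 3 = 7)
Q*4011 = 7*4011 = 28077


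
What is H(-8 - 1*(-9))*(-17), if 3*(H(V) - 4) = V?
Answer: -221/3 ≈ -73.667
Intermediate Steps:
H(V) = 4 + V/3
H(-8 - 1*(-9))*(-17) = (4 + (-8 - 1*(-9))/3)*(-17) = (4 + (-8 + 9)/3)*(-17) = (4 + (⅓)*1)*(-17) = (4 + ⅓)*(-17) = (13/3)*(-17) = -221/3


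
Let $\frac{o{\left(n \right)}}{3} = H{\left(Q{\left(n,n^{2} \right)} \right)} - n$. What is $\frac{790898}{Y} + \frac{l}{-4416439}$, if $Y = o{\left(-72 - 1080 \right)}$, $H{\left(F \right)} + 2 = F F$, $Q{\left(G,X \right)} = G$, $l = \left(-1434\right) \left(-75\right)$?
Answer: $\frac{1532195809561}{8799229151259} \approx 0.17413$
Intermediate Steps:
$l = 107550$
$H{\left(F \right)} = -2 + F^{2}$ ($H{\left(F \right)} = -2 + F F = -2 + F^{2}$)
$o{\left(n \right)} = -6 - 3 n + 3 n^{2}$ ($o{\left(n \right)} = 3 \left(\left(-2 + n^{2}\right) - n\right) = 3 \left(-2 + n^{2} - n\right) = -6 - 3 n + 3 n^{2}$)
$Y = 3984762$ ($Y = -6 - 3 \left(-72 - 1080\right) + 3 \left(-72 - 1080\right)^{2} = -6 - -3456 + 3 \left(-1152\right)^{2} = -6 + 3456 + 3 \cdot 1327104 = -6 + 3456 + 3981312 = 3984762$)
$\frac{790898}{Y} + \frac{l}{-4416439} = \frac{790898}{3984762} + \frac{107550}{-4416439} = 790898 \cdot \frac{1}{3984762} + 107550 \left(- \frac{1}{4416439}\right) = \frac{395449}{1992381} - \frac{107550}{4416439} = \frac{1532195809561}{8799229151259}$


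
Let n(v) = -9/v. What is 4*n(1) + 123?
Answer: 87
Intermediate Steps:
4*n(1) + 123 = 4*(-9/1) + 123 = 4*(-9*1) + 123 = 4*(-9) + 123 = -36 + 123 = 87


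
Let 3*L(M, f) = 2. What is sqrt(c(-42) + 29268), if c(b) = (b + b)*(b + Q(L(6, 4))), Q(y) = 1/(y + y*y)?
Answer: 3*sqrt(90890)/5 ≈ 180.89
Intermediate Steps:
L(M, f) = 2/3 (L(M, f) = (1/3)*2 = 2/3)
Q(y) = 1/(y + y**2)
c(b) = 2*b*(9/10 + b) (c(b) = (b + b)*(b + 1/((2/3)*(1 + 2/3))) = (2*b)*(b + 3/(2*(5/3))) = (2*b)*(b + (3/2)*(3/5)) = (2*b)*(b + 9/10) = (2*b)*(9/10 + b) = 2*b*(9/10 + b))
sqrt(c(-42) + 29268) = sqrt((1/5)*(-42)*(9 + 10*(-42)) + 29268) = sqrt((1/5)*(-42)*(9 - 420) + 29268) = sqrt((1/5)*(-42)*(-411) + 29268) = sqrt(17262/5 + 29268) = sqrt(163602/5) = 3*sqrt(90890)/5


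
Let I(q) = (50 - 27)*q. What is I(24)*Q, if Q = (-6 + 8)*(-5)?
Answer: -5520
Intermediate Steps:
I(q) = 23*q
Q = -10 (Q = 2*(-5) = -10)
I(24)*Q = (23*24)*(-10) = 552*(-10) = -5520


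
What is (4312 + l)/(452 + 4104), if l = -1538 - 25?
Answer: 2749/4556 ≈ 0.60338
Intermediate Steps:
l = -1563 (l = -1538 - 1*25 = -1538 - 25 = -1563)
(4312 + l)/(452 + 4104) = (4312 - 1563)/(452 + 4104) = 2749/4556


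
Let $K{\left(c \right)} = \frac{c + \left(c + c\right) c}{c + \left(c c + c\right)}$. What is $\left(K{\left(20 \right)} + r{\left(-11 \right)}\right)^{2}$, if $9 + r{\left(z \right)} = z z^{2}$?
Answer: $\frac{866654721}{484} \approx 1.7906 \cdot 10^{6}$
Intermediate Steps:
$r{\left(z \right)} = -9 + z^{3}$ ($r{\left(z \right)} = -9 + z z^{2} = -9 + z^{3}$)
$K{\left(c \right)} = \frac{c + 2 c^{2}}{c^{2} + 2 c}$ ($K{\left(c \right)} = \frac{c + 2 c c}{c + \left(c^{2} + c\right)} = \frac{c + 2 c^{2}}{c + \left(c + c^{2}\right)} = \frac{c + 2 c^{2}}{c^{2} + 2 c}$)
$\left(K{\left(20 \right)} + r{\left(-11 \right)}\right)^{2} = \left(\frac{1 + 2 \cdot 20}{2 + 20} + \left(-9 + \left(-11\right)^{3}\right)\right)^{2} = \left(\frac{1 + 40}{22} - 1340\right)^{2} = \left(\frac{1}{22} \cdot 41 - 1340\right)^{2} = \left(\frac{41}{22} - 1340\right)^{2} = \left(- \frac{29439}{22}\right)^{2} = \frac{866654721}{484}$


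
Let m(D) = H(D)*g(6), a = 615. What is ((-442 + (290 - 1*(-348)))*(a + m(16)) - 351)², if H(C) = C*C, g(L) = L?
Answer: 177447350025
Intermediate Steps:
H(C) = C²
m(D) = 6*D² (m(D) = D²*6 = 6*D²)
((-442 + (290 - 1*(-348)))*(a + m(16)) - 351)² = ((-442 + (290 - 1*(-348)))*(615 + 6*16²) - 351)² = ((-442 + (290 + 348))*(615 + 6*256) - 351)² = ((-442 + 638)*(615 + 1536) - 351)² = (196*2151 - 351)² = (421596 - 351)² = 421245² = 177447350025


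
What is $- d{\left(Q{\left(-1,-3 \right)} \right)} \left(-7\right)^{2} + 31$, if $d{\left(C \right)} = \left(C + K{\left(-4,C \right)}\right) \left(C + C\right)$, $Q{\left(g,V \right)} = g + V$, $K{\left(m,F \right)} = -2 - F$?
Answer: $-753$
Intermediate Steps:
$Q{\left(g,V \right)} = V + g$
$d{\left(C \right)} = - 4 C$ ($d{\left(C \right)} = \left(C - \left(2 + C\right)\right) \left(C + C\right) = - 2 \cdot 2 C = - 4 C$)
$- d{\left(Q{\left(-1,-3 \right)} \right)} \left(-7\right)^{2} + 31 = - \left(-4\right) \left(-3 - 1\right) \left(-7\right)^{2} + 31 = - \left(-4\right) \left(-4\right) 49 + 31 = \left(-1\right) 16 \cdot 49 + 31 = \left(-16\right) 49 + 31 = -784 + 31 = -753$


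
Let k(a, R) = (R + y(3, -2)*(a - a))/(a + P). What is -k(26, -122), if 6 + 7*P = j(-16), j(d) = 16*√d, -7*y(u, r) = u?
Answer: 4697/1096 - 427*I/274 ≈ 4.2856 - 1.5584*I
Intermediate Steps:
y(u, r) = -u/7
P = -6/7 + 64*I/7 (P = -6/7 + (16*√(-16))/7 = -6/7 + (16*(4*I))/7 = -6/7 + (64*I)/7 = -6/7 + 64*I/7 ≈ -0.85714 + 9.1429*I)
k(a, R) = R/(-6/7 + a + 64*I/7) (k(a, R) = (R + (-⅐*3)*(a - a))/(a + (-6/7 + 64*I/7)) = (R - 3/7*0)/(-6/7 + a + 64*I/7) = (R + 0)/(-6/7 + a + 64*I/7) = R/(-6/7 + a + 64*I/7))
-k(26, -122) = -7*(-122)/(-6 + 7*26 + 64*I) = -7*(-122)/(-6 + 182 + 64*I) = -7*(-122)/(176 + 64*I) = -7*(-122)*(176 - 64*I)/35072 = -(-4697/1096 + 427*I/274) = 4697/1096 - 427*I/274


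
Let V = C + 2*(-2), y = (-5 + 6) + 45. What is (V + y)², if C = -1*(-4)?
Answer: 2116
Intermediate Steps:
C = 4
y = 46 (y = 1 + 45 = 46)
V = 0 (V = 4 + 2*(-2) = 4 - 4 = 0)
(V + y)² = (0 + 46)² = 46² = 2116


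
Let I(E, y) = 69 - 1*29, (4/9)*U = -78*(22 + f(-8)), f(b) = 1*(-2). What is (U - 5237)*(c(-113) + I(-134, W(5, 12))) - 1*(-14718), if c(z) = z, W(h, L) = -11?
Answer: 653249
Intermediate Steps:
f(b) = -2
U = -3510 (U = 9*(-78*(22 - 2))/4 = 9*(-78*20)/4 = (9/4)*(-1560) = -3510)
I(E, y) = 40 (I(E, y) = 69 - 29 = 40)
(U - 5237)*(c(-113) + I(-134, W(5, 12))) - 1*(-14718) = (-3510 - 5237)*(-113 + 40) - 1*(-14718) = -8747*(-73) + 14718 = 638531 + 14718 = 653249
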